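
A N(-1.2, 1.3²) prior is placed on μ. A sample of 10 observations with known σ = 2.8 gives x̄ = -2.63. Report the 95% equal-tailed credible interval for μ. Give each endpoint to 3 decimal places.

[-3.611, -0.743]

Posterior precision = 1/1.3² + 10/2.8² = 0.5917 + 1.2755 = 1.8672, so posterior SD = 0.7318.
Posterior mean = (-1.2/1.3² + 10·-2.63/2.8²) / 1.8672 = -2.1768.
Interval: -2.1768 ± 1.960 × 0.7318 → [-3.611, -0.743].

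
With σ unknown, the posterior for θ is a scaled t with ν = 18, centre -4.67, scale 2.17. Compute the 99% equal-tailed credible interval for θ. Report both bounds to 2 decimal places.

[-10.92, 1.58]

The t_18 distribution is symmetric; the 99% interval is -4.67 ± t·2.17 with t_{0.995,18} = 2.878.
Half-width: 2.878 × 2.17 = 6.25.
-4.67 − 6.25 = -10.92; -4.67 + 6.25 = 1.58.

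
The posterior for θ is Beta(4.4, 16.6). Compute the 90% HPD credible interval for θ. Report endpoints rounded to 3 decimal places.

The posterior is unimodal and skewed, so the HPD interval has equal density at both endpoints and is the shortest 90% interval.
Solving f(0.069) = f(0.344) with F(0.344) − F(0.069) = 0.90 gives [0.069, 0.344].
For comparison, the equal-tailed interval is [0.084, 0.367]; the HPD is narrower and shifted toward the mode.

[0.069, 0.344]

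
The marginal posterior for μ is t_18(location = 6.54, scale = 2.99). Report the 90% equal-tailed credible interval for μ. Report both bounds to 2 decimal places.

The t_18 distribution is symmetric; the 90% interval is 6.54 ± t·2.99 with t_{0.95,18} = 1.734.
Half-width: 1.734 × 2.99 = 5.18.
6.54 − 5.18 = 1.36; 6.54 + 5.18 = 11.72.

[1.36, 11.72]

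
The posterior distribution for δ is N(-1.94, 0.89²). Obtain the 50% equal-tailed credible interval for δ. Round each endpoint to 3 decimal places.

[-2.540, -1.340]

The posterior is symmetric, so the 50% equal-tailed interval is δ = -1.94 ± z·0.89 with z = 0.674.
Half-width: 0.674 × 0.89 = 0.600.
-1.94 − 0.600 = -2.540; -1.94 + 0.600 = -1.340.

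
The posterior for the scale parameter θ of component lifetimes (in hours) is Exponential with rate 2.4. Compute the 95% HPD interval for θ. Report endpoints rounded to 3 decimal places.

The exponential density is strictly decreasing on [0, ∞), so the HPD interval is anchored at 0: [0, q] with P(θ ≤ q) = 0.95.
q = −ln(1 − 0.95) / 2.4 = 2.9957 / 2.4 = 1.248.

[0.000, 1.248]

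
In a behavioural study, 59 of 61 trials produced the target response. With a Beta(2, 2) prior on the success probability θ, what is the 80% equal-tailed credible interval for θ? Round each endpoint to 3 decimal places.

Posterior: Beta(2+59, 2+2) = Beta(61, 4).
Equal-tailed 80% interval: the 0.1 and 0.9 quantiles of Beta(61, 4).
Posterior mean ≈ 0.938, SD ≈ 0.030; a Normal approximation gives roughly [0.901, 0.976].
Exact: F⁻¹(0.1) = 0.899; F⁻¹(0.9) = 0.972.

[0.899, 0.972]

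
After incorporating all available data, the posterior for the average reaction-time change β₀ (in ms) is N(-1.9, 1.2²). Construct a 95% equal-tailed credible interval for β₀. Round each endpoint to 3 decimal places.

The posterior is symmetric, so the 95% equal-tailed interval is β₀ = -1.9 ± z·1.2 with z = 1.960.
Half-width: 1.960 × 1.2 = 2.352.
-1.9 − 2.352 = -4.252; -1.9 + 2.352 = 0.452.

[-4.252, 0.452]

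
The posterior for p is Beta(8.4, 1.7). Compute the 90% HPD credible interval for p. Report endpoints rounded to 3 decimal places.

The posterior is unimodal and skewed, so the HPD interval has equal density at both endpoints and is the shortest 90% interval.
Solving f(0.672) = f(0.995) with F(0.995) − F(0.672) = 0.90 gives [0.672, 0.995].
For comparison, the equal-tailed interval is [0.615, 0.973]; the HPD is narrower and shifted toward the mode.

[0.672, 0.995]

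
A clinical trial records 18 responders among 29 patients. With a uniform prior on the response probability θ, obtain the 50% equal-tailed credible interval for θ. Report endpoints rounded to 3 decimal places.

Posterior: Beta(1+18, 1+11) = Beta(19, 12).
Equal-tailed 50% interval: the 0.25 and 0.75 quantiles of Beta(19, 12).
Posterior mean ≈ 0.613, SD ≈ 0.086; a Normal approximation gives roughly [0.555, 0.671].
Exact: F⁻¹(0.25) = 0.555; F⁻¹(0.75) = 0.673.

[0.555, 0.673]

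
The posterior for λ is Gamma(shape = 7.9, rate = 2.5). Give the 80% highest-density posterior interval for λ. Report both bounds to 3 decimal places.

[1.612, 4.356]

The posterior is unimodal and skewed, so the HPD interval has equal density at both endpoints and is the shortest 80% interval.
Solving f(1.612) = f(4.356) with F(4.356) − F(1.612) = 0.80 gives [1.612, 4.356].
For comparison, the equal-tailed interval is [1.832, 4.659]; the HPD is narrower and shifted toward the mode.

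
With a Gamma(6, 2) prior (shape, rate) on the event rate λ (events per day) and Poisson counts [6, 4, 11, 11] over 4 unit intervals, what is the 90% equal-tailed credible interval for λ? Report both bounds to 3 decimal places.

Posterior: Gamma(6+32, 2+4) = Gamma(38, 6) (shape, rate).
Equal-tailed 90% interval: Gamma(38, 6) quantiles at 0.05 and 0.95.
Posterior mean ≈ 6.333, SD ≈ 1.027; a Normal approximation gives roughly [4.643, 8.023].
Exact: lower = 4.743; upper = 8.113.

[4.743, 8.113]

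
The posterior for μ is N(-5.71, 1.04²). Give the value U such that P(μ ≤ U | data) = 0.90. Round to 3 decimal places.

-4.377

Need U with P(μ ≤ U) = 0.90: U = -5.71 + z_{0.1}·1.04.
z = 1.282; U = -5.71 + 1.282 × 1.04 = -4.377.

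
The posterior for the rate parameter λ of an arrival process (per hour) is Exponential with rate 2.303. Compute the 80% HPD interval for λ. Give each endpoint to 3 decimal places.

The exponential density is strictly decreasing on [0, ∞), so the HPD interval is anchored at 0: [0, q] with P(λ ≤ q) = 0.80.
q = −ln(1 − 0.80) / 2.303 = 1.6094 / 2.303 = 0.699.

[0.000, 0.699]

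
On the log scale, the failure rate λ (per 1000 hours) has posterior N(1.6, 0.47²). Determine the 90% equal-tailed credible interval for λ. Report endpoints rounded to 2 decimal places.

[2.29, 10.73]

On the log scale the 90% interval is 1.6 ± 1.645 × 0.47 = [0.8269, 2.3731].
Exponentiate: [e^0.8269, e^2.3731] = [2.29, 10.73].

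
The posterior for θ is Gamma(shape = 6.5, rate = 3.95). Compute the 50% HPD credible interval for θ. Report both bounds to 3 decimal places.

[1.024, 1.839]

The posterior is unimodal and skewed, so the HPD interval has equal density at both endpoints and is the shortest 50% interval.
Solving f(1.024) = f(1.839) with F(1.839) − F(1.024) = 0.50 gives [1.024, 1.839].
For comparison, the equal-tailed interval is [1.177, 2.023]; the HPD is narrower and shifted toward the mode.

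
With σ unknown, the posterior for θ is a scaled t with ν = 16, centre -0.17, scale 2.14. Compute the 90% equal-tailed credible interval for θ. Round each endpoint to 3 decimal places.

[-3.906, 3.566]

The t_16 distribution is symmetric; the 90% interval is -0.17 ± t·2.14 with t_{0.95,16} = 1.746.
Half-width: 1.746 × 2.14 = 3.736.
-0.17 − 3.736 = -3.906; -0.17 + 3.736 = 3.566.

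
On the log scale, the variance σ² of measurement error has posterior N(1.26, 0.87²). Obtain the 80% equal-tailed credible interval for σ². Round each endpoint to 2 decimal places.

On the log scale the 80% interval is 1.26 ± 1.282 × 0.87 = [0.1451, 2.3749].
Exponentiate: [e^0.1451, e^2.3749] = [1.16, 10.75].

[1.16, 10.75]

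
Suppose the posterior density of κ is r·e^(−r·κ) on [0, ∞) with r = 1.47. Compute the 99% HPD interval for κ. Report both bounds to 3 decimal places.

[0.000, 3.133]

The exponential density is strictly decreasing on [0, ∞), so the HPD interval is anchored at 0: [0, q] with P(κ ≤ q) = 0.99.
q = −ln(1 − 0.99) / 1.47 = 4.6052 / 1.47 = 3.133.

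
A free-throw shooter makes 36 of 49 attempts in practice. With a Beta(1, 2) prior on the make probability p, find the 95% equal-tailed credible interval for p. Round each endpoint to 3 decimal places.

Posterior: Beta(1+36, 2+13) = Beta(37, 15).
Equal-tailed 95% interval: the 0.025 and 0.975 quantiles of Beta(37, 15).
Posterior mean ≈ 0.712, SD ≈ 0.062; a Normal approximation gives roughly [0.590, 0.834].
Exact: F⁻¹(0.025) = 0.583; F⁻¹(0.975) = 0.825.

[0.583, 0.825]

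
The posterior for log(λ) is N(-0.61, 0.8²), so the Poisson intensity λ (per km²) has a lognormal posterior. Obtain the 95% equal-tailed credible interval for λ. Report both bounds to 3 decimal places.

[0.113, 2.606]

On the log scale the 95% interval is -0.61 ± 1.960 × 0.8 = [-2.1780, 0.9580].
Exponentiate: [e^-2.1780, e^0.9580] = [0.113, 2.606].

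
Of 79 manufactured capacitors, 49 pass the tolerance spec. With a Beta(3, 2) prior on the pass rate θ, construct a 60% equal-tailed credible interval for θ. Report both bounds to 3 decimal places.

Posterior: Beta(3+49, 2+30) = Beta(52, 32).
Equal-tailed 60% interval: the 0.2 and 0.8 quantiles of Beta(52, 32).
Posterior mean ≈ 0.619, SD ≈ 0.053; a Normal approximation gives roughly [0.575, 0.663].
Exact: F⁻¹(0.2) = 0.575; F⁻¹(0.8) = 0.664.

[0.575, 0.664]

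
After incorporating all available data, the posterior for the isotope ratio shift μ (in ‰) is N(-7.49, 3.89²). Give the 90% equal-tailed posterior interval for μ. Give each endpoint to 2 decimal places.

The posterior is symmetric, so the 90% equal-tailed interval is μ = -7.49 ± z·3.89 with z = 1.645.
Half-width: 1.645 × 3.89 = 6.40.
-7.49 − 6.40 = -13.89; -7.49 + 6.40 = -1.09.

[-13.89, -1.09]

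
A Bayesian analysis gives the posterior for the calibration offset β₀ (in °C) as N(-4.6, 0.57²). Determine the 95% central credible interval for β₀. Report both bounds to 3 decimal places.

The posterior is symmetric, so the 95% equal-tailed interval is β₀ = -4.6 ± z·0.57 with z = 1.960.
Half-width: 1.960 × 0.57 = 1.117.
-4.6 − 1.117 = -5.717; -4.6 + 1.117 = -3.483.

[-5.717, -3.483]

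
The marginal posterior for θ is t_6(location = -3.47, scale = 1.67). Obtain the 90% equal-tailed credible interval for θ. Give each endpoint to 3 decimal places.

[-6.715, -0.225]

The t_6 distribution is symmetric; the 90% interval is -3.47 ± t·1.67 with t_{0.95,6} = 1.943.
Half-width: 1.943 × 1.67 = 3.245.
-3.47 − 3.245 = -6.715; -3.47 + 3.245 = -0.225.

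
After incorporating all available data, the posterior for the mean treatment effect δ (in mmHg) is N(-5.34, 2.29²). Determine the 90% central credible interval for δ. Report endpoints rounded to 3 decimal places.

[-9.107, -1.573]

The posterior is symmetric, so the 90% equal-tailed interval is δ = -5.34 ± z·2.29 with z = 1.645.
Half-width: 1.645 × 2.29 = 3.767.
-5.34 − 3.767 = -9.107; -5.34 + 3.767 = -1.573.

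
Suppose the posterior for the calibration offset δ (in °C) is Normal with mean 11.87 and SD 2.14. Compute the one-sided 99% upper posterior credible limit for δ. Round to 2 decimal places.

16.85

Need U with P(δ ≤ U) = 0.99: U = 11.87 + z_{0.01}·2.14.
z = 2.326; U = 11.87 + 2.326 × 2.14 = 16.85.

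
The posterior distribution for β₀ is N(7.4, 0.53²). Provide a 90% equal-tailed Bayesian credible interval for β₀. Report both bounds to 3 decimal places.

[6.528, 8.272]

The posterior is symmetric, so the 90% equal-tailed interval is β₀ = 7.4 ± z·0.53 with z = 1.645.
Half-width: 1.645 × 0.53 = 0.872.
7.4 − 0.872 = 6.528; 7.4 + 0.872 = 8.272.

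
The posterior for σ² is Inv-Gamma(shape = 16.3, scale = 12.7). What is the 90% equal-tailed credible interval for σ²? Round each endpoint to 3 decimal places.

[0.541, 1.236]

Inverse-Gamma(16.3, 12.7) quantiles: F⁻¹(0.05) and F⁻¹(0.95).
Equivalently, 1/σ² ~ Gamma(16.3, rate = 12.7); invert its 0.95 and 0.05 quantiles.
Posterior mean ≈ 0.830, SD ≈ 0.220; a Normal approximation gives roughly [0.469, 1.191].
Exact: lower = 0.541; upper = 1.236.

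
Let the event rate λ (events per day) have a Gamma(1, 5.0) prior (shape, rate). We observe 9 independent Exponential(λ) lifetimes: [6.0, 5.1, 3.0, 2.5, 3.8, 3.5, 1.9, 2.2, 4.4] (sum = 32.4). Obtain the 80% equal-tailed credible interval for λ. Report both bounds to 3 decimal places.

Posterior: Gamma(1+9, 5.0+32.4) = Gamma(10, 37.4) (shape, rate).
Equal-tailed 80% interval: Gamma(10, 37.4) quantiles at 0.1 and 0.9.
Posterior mean ≈ 0.267, SD ≈ 0.085; a Normal approximation gives roughly [0.159, 0.376].
Exact: lower = 0.166; upper = 0.380.

[0.166, 0.380]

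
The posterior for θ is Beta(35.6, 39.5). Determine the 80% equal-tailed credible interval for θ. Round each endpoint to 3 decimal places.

[0.401, 0.548]

Posterior: Beta(35.6, 39.5).
Equal-tailed 80% interval: the 0.1 and 0.9 quantiles of Beta(35.6, 39.5).
Posterior mean ≈ 0.474, SD ≈ 0.057; a Normal approximation gives roughly [0.401, 0.547].
Exact: F⁻¹(0.1) = 0.401; F⁻¹(0.9) = 0.548.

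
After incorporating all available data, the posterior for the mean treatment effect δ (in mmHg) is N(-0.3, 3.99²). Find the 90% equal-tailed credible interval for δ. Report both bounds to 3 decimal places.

[-6.863, 6.263]

The posterior is symmetric, so the 90% equal-tailed interval is δ = -0.3 ± z·3.99 with z = 1.645.
Half-width: 1.645 × 3.99 = 6.563.
-0.3 − 6.563 = -6.863; -0.3 + 6.563 = 6.263.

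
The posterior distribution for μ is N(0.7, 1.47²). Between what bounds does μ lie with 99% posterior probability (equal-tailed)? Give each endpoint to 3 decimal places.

[-3.086, 4.486]

The posterior is symmetric, so the 99% equal-tailed interval is μ = 0.7 ± z·1.47 with z = 2.576.
Half-width: 2.576 × 1.47 = 3.786.
0.7 − 3.786 = -3.086; 0.7 + 3.786 = 4.486.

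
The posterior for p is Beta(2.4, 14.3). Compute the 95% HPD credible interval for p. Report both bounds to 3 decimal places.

The posterior is unimodal and skewed, so the HPD interval has equal density at both endpoints and is the shortest 95% interval.
Solving f(0.010) = f(0.306) with F(0.306) − F(0.010) = 0.95 gives [0.010, 0.306].
For comparison, the equal-tailed interval is [0.025, 0.341]; the HPD is narrower and shifted toward the mode.

[0.010, 0.306]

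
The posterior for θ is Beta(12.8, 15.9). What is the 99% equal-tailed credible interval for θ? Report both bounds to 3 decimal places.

[0.225, 0.680]

Posterior: Beta(12.8, 15.9).
Equal-tailed 99% interval: the 0.005 and 0.995 quantiles of Beta(12.8, 15.9).
Posterior mean ≈ 0.446, SD ≈ 0.091; a Normal approximation gives roughly [0.211, 0.681].
Exact: F⁻¹(0.005) = 0.225; F⁻¹(0.995) = 0.680.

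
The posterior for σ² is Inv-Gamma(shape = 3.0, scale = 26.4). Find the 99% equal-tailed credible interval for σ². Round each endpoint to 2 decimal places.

[2.85, 78.14]

Inverse-Gamma(3.0, 26.4) quantiles: F⁻¹(0.005) and F⁻¹(0.995).
Equivalently, 1/σ² ~ Gamma(3.0, rate = 26.4); invert its 0.995 and 0.005 quantiles.
Posterior mean ≈ 13.20, SD ≈ 13.20; a Normal approximation gives roughly [-20.80, 47.20].
Exact: lower = 2.85; upper = 78.14.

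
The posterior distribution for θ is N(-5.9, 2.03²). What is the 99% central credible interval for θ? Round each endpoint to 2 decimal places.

The posterior is symmetric, so the 99% equal-tailed interval is θ = -5.9 ± z·2.03 with z = 2.576.
Half-width: 2.576 × 2.03 = 5.23.
-5.9 − 5.23 = -11.13; -5.9 + 5.23 = -0.67.

[-11.13, -0.67]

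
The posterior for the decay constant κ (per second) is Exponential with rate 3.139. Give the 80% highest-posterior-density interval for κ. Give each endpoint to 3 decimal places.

The exponential density is strictly decreasing on [0, ∞), so the HPD interval is anchored at 0: [0, q] with P(κ ≤ q) = 0.80.
q = −ln(1 − 0.80) / 3.139 = 1.6094 / 3.139 = 0.513.

[0.000, 0.513]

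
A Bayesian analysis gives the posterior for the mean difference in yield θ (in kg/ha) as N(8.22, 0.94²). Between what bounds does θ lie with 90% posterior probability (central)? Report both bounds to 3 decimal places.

The posterior is symmetric, so the 90% equal-tailed interval is θ = 8.22 ± z·0.94 with z = 1.645.
Half-width: 1.645 × 0.94 = 1.546.
8.22 − 1.546 = 6.674; 8.22 + 1.546 = 9.766.

[6.674, 9.766]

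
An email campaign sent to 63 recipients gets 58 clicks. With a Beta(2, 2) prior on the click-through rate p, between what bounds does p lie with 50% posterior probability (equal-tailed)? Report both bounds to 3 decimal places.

[0.873, 0.922]

Posterior: Beta(2+58, 2+5) = Beta(60, 7).
Equal-tailed 50% interval: the 0.25 and 0.75 quantiles of Beta(60, 7).
Posterior mean ≈ 0.896, SD ≈ 0.037; a Normal approximation gives roughly [0.871, 0.921].
Exact: F⁻¹(0.25) = 0.873; F⁻¹(0.75) = 0.922.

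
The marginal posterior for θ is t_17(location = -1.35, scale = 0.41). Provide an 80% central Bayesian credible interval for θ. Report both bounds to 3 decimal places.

[-1.897, -0.803]

The t_17 distribution is symmetric; the 80% interval is -1.35 ± t·0.41 with t_{0.9,17} = 1.333.
Half-width: 1.333 × 0.41 = 0.547.
-1.35 − 0.547 = -1.897; -1.35 + 0.547 = -0.803.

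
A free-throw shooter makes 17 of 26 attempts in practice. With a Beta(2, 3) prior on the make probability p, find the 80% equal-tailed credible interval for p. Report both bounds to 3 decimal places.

[0.500, 0.723]

Posterior: Beta(2+17, 3+9) = Beta(19, 12).
Equal-tailed 80% interval: the 0.1 and 0.9 quantiles of Beta(19, 12).
Posterior mean ≈ 0.613, SD ≈ 0.086; a Normal approximation gives roughly [0.503, 0.723].
Exact: F⁻¹(0.1) = 0.500; F⁻¹(0.9) = 0.723.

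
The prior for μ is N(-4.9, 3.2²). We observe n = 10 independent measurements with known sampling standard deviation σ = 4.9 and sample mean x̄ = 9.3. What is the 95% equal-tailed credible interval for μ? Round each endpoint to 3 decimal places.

Posterior precision = 1/3.2² + 10/4.9² = 0.0977 + 0.4165 = 0.5141, so posterior SD = 1.3946.
Posterior mean = (-4.9/3.2² + 10·9.3/4.9²) / 0.5141 = 6.6029.
Interval: 6.6029 ± 1.960 × 1.3946 → [3.869, 9.336].

[3.869, 9.336]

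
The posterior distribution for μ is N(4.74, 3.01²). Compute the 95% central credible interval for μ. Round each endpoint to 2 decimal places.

[-1.16, 10.64]

The posterior is symmetric, so the 95% equal-tailed interval is μ = 4.74 ± z·3.01 with z = 1.960.
Half-width: 1.960 × 3.01 = 5.90.
4.74 − 5.90 = -1.16; 4.74 + 5.90 = 10.64.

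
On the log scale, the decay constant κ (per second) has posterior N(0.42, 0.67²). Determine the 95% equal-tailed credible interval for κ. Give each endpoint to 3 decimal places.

[0.409, 5.659]

On the log scale the 95% interval is 0.42 ± 1.960 × 0.67 = [-0.8932, 1.7332].
Exponentiate: [e^-0.8932, e^1.7332] = [0.409, 5.659].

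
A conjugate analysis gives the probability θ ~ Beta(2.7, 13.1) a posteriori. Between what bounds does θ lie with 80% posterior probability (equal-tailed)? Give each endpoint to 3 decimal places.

Posterior: Beta(2.7, 13.1).
Equal-tailed 80% interval: the 0.1 and 0.9 quantiles of Beta(2.7, 13.1).
Posterior mean ≈ 0.171, SD ≈ 0.092; a Normal approximation gives roughly [0.053, 0.289].
Exact: F⁻¹(0.1) = 0.064; F⁻¹(0.9) = 0.297.

[0.064, 0.297]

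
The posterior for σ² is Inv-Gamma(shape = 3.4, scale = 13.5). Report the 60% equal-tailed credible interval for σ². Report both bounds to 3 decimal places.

Inverse-Gamma(3.4, 13.5) quantiles: F⁻¹(0.2) and F⁻¹(0.8).
Equivalently, 1/σ² ~ Gamma(3.4, rate = 13.5); invert its 0.8 and 0.2 quantiles.
Posterior mean ≈ 5.625, SD ≈ 4.754; a Normal approximation gives roughly [1.624, 9.626].
Exact: lower = 2.826; upper = 7.357.

[2.826, 7.357]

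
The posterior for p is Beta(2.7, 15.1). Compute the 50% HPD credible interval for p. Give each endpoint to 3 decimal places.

[0.063, 0.167]

The posterior is unimodal and skewed, so the HPD interval has equal density at both endpoints and is the shortest 50% interval.
Solving f(0.063) = f(0.167) with F(0.167) − F(0.063) = 0.50 gives [0.063, 0.167].
For comparison, the equal-tailed interval is [0.089, 0.200]; the HPD is narrower and shifted toward the mode.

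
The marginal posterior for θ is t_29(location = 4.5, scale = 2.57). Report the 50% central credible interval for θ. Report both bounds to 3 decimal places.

[2.745, 6.255]

The t_29 distribution is symmetric; the 50% interval is 4.5 ± t·2.57 with t_{0.75,29} = 0.683.
Half-width: 0.683 × 2.57 = 1.755.
4.5 − 1.755 = 2.745; 4.5 + 1.755 = 6.255.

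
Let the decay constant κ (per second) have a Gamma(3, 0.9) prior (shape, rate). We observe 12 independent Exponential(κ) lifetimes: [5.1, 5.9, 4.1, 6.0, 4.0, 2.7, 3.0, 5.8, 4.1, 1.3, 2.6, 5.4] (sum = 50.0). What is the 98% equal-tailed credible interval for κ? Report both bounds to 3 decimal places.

Posterior: Gamma(3+12, 0.9+50.0) = Gamma(15, 50.9) (shape, rate).
Equal-tailed 98% interval: Gamma(15, 50.9) quantiles at 0.01 and 0.99.
Posterior mean ≈ 0.295, SD ≈ 0.076; a Normal approximation gives roughly [0.118, 0.472].
Exact: lower = 0.147; upper = 0.500.

[0.147, 0.500]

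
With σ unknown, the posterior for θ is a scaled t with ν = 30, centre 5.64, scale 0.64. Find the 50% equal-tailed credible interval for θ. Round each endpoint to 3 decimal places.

The t_30 distribution is symmetric; the 50% interval is 5.64 ± t·0.64 with t_{0.75,30} = 0.683.
Half-width: 0.683 × 0.64 = 0.437.
5.64 − 0.437 = 5.203; 5.64 + 0.437 = 6.077.

[5.203, 6.077]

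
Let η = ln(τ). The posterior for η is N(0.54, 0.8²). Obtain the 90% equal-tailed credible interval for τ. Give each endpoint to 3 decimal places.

On the log scale the 90% interval is 0.54 ± 1.645 × 0.8 = [-0.7759, 1.8559].
Exponentiate: [e^-0.7759, e^1.8559] = [0.460, 6.397].

[0.460, 6.397]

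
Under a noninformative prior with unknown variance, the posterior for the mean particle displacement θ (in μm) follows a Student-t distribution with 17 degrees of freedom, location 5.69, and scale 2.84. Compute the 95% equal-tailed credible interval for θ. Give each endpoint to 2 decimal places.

The t_17 distribution is symmetric; the 95% interval is 5.69 ± t·2.84 with t_{0.975,17} = 2.110.
Half-width: 2.110 × 2.84 = 5.99.
5.69 − 5.99 = -0.30; 5.69 + 5.99 = 11.68.

[-0.30, 11.68]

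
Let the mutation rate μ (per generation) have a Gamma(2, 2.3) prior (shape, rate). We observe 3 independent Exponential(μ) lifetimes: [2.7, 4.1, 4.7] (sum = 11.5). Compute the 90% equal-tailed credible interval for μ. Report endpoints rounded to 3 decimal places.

[0.143, 0.663]

Posterior: Gamma(2+3, 2.3+11.5) = Gamma(5, 13.8) (shape, rate).
Equal-tailed 90% interval: Gamma(5, 13.8) quantiles at 0.05 and 0.95.
Posterior mean ≈ 0.362, SD ≈ 0.162; a Normal approximation gives roughly [0.096, 0.629].
Exact: lower = 0.143; upper = 0.663.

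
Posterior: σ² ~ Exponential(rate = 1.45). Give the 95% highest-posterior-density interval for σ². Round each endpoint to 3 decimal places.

The exponential density is strictly decreasing on [0, ∞), so the HPD interval is anchored at 0: [0, q] with P(σ² ≤ q) = 0.95.
q = −ln(1 − 0.95) / 1.45 = 2.9957 / 1.45 = 2.066.

[0.000, 2.066]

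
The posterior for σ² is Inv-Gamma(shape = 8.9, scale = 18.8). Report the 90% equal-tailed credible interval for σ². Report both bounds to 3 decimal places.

[1.314, 4.067]

Inverse-Gamma(8.9, 18.8) quantiles: F⁻¹(0.05) and F⁻¹(0.95).
Equivalently, 1/σ² ~ Gamma(8.9, rate = 18.8); invert its 0.95 and 0.05 quantiles.
Posterior mean ≈ 2.380, SD ≈ 0.906; a Normal approximation gives roughly [0.890, 3.870].
Exact: lower = 1.314; upper = 4.067.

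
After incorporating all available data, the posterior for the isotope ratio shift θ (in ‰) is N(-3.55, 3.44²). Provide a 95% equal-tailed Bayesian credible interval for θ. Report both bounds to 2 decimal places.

[-10.29, 3.19]

The posterior is symmetric, so the 95% equal-tailed interval is θ = -3.55 ± z·3.44 with z = 1.960.
Half-width: 1.960 × 3.44 = 6.74.
-3.55 − 6.74 = -10.29; -3.55 + 6.74 = 3.19.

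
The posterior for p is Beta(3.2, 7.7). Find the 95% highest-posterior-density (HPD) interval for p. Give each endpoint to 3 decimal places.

[0.058, 0.550]

The posterior is unimodal and skewed, so the HPD interval has equal density at both endpoints and is the shortest 95% interval.
Solving f(0.058) = f(0.550) with F(0.550) − F(0.058) = 0.95 gives [0.058, 0.550].
For comparison, the equal-tailed interval is [0.078, 0.581]; the HPD is narrower and shifted toward the mode.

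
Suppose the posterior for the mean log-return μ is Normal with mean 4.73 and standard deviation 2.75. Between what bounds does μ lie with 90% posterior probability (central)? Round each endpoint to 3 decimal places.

[0.207, 9.253]

The posterior is symmetric, so the 90% equal-tailed interval is μ = 4.73 ± z·2.75 with z = 1.645.
Half-width: 1.645 × 2.75 = 4.523.
4.73 − 4.523 = 0.207; 4.73 + 4.523 = 9.253.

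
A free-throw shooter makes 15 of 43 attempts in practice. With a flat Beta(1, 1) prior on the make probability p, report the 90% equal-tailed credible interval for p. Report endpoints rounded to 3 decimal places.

Posterior: Beta(1+15, 1+28) = Beta(16, 29).
Equal-tailed 90% interval: the 0.05 and 0.95 quantiles of Beta(16, 29).
Posterior mean ≈ 0.356, SD ≈ 0.071; a Normal approximation gives roughly [0.239, 0.472].
Exact: F⁻¹(0.05) = 0.243; F⁻¹(0.95) = 0.475.

[0.243, 0.475]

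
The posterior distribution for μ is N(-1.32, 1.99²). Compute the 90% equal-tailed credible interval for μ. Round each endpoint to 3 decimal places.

The posterior is symmetric, so the 90% equal-tailed interval is μ = -1.32 ± z·1.99 with z = 1.645.
Half-width: 1.645 × 1.99 = 3.273.
-1.32 − 3.273 = -4.593; -1.32 + 3.273 = 1.953.

[-4.593, 1.953]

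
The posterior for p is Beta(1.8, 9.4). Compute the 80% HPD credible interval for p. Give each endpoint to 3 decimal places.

The posterior is unimodal and skewed, so the HPD interval has equal density at both endpoints and is the shortest 80% interval.
Solving f(0.014) = f(0.251) with F(0.251) − F(0.014) = 0.80 gives [0.014, 0.251].
For comparison, the equal-tailed interval is [0.043, 0.307]; the HPD is narrower and shifted toward the mode.

[0.014, 0.251]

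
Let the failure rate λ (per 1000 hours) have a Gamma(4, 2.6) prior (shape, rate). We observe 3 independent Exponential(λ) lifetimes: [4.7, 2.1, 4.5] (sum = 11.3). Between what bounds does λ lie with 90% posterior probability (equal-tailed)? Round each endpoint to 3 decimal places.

Posterior: Gamma(4+3, 2.6+11.3) = Gamma(7, 13.9) (shape, rate).
Equal-tailed 90% interval: Gamma(7, 13.9) quantiles at 0.05 and 0.95.
Posterior mean ≈ 0.504, SD ≈ 0.190; a Normal approximation gives roughly [0.191, 0.817].
Exact: lower = 0.236; upper = 0.852.

[0.236, 0.852]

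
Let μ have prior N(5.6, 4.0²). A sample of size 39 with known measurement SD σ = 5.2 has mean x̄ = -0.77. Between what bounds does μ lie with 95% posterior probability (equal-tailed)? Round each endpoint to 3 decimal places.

[-2.103, 1.092]

Posterior precision = 1/4.0² + 39/5.2² = 0.0625 + 1.4423 = 1.5048, so posterior SD = 0.8152.
Posterior mean = (5.6/4.0² + 39·-0.77/5.2²) / 1.5048 = -0.5054.
Interval: -0.5054 ± 1.960 × 0.8152 → [-2.103, 1.092].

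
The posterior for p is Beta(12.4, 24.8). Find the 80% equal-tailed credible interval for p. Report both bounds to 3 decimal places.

Posterior: Beta(12.4, 24.8).
Equal-tailed 80% interval: the 0.1 and 0.9 quantiles of Beta(12.4, 24.8).
Posterior mean ≈ 0.333, SD ≈ 0.076; a Normal approximation gives roughly [0.236, 0.431].
Exact: F⁻¹(0.1) = 0.237; F⁻¹(0.9) = 0.434.

[0.237, 0.434]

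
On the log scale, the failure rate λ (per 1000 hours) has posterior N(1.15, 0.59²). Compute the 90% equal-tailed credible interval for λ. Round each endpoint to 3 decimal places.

[1.197, 8.335]

On the log scale the 90% interval is 1.15 ± 1.645 × 0.59 = [0.1795, 2.1205].
Exponentiate: [e^0.1795, e^2.1205] = [1.197, 8.335].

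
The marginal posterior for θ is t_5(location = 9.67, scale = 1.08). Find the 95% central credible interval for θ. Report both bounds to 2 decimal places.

The t_5 distribution is symmetric; the 95% interval is 9.67 ± t·1.08 with t_{0.975,5} = 2.571.
Half-width: 2.571 × 1.08 = 2.78.
9.67 − 2.78 = 6.89; 9.67 + 2.78 = 12.45.

[6.89, 12.45]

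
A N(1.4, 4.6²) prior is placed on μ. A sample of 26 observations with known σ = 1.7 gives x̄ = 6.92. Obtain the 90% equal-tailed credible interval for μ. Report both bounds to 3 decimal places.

Posterior precision = 1/4.6² + 26/1.7² = 0.0473 + 8.9965 = 9.0438, so posterior SD = 0.3325.
Posterior mean = (1.4/4.6² + 26·6.92/1.7²) / 9.0438 = 6.8912.
Interval: 6.8912 ± 1.645 × 0.3325 → [6.344, 7.438].

[6.344, 7.438]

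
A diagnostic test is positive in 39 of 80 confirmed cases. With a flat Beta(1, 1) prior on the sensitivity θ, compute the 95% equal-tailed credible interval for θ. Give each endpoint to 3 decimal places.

Posterior: Beta(1+39, 1+41) = Beta(40, 42).
Equal-tailed 95% interval: the 0.025 and 0.975 quantiles of Beta(40, 42).
Posterior mean ≈ 0.488, SD ≈ 0.055; a Normal approximation gives roughly [0.380, 0.595].
Exact: F⁻¹(0.025) = 0.381; F⁻¹(0.975) = 0.595.

[0.381, 0.595]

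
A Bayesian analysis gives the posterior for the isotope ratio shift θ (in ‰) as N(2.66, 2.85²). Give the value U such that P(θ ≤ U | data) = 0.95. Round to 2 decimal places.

Need U with P(θ ≤ U) = 0.95: U = 2.66 + z_{0.05}·2.85.
z = 1.645; U = 2.66 + 1.645 × 2.85 = 7.35.

7.35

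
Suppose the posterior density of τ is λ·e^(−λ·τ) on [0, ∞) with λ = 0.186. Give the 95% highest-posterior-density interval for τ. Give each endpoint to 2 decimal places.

[0.00, 16.11]

The exponential density is strictly decreasing on [0, ∞), so the HPD interval is anchored at 0: [0, q] with P(τ ≤ q) = 0.95.
q = −ln(1 − 0.95) / 0.186 = 2.9957 / 0.186 = 16.11.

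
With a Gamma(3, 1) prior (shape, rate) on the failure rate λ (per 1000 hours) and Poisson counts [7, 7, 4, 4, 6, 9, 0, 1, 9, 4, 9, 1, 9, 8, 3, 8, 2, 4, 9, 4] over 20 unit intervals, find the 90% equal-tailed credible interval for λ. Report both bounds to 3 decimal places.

Posterior: Gamma(3+108, 1+20) = Gamma(111, 21) (shape, rate).
Equal-tailed 90% interval: Gamma(111, 21) quantiles at 0.05 and 0.95.
Posterior mean ≈ 5.286, SD ≈ 0.502; a Normal approximation gives roughly [4.460, 6.111].
Exact: lower = 4.488; upper = 6.137.

[4.488, 6.137]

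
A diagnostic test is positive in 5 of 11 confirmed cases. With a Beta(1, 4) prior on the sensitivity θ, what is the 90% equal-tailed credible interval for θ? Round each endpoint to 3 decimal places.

Posterior: Beta(1+5, 4+6) = Beta(6, 10).
Equal-tailed 90% interval: the 0.05 and 0.95 quantiles of Beta(6, 10).
Posterior mean ≈ 0.375, SD ≈ 0.117; a Normal approximation gives roughly [0.182, 0.568].
Exact: F⁻¹(0.05) = 0.191; F⁻¹(0.95) = 0.577.

[0.191, 0.577]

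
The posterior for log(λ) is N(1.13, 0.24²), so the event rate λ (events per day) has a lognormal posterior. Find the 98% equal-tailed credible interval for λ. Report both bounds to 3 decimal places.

[1.771, 5.410]

On the log scale the 98% interval is 1.13 ± 2.326 × 0.24 = [0.5717, 1.6883].
Exponentiate: [e^0.5717, e^1.6883] = [1.771, 5.410].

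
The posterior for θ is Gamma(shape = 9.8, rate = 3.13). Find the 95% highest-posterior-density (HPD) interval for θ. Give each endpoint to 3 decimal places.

[1.328, 5.125]

The posterior is unimodal and skewed, so the HPD interval has equal density at both endpoints and is the shortest 95% interval.
Solving f(1.328) = f(5.125) with F(5.125) − F(1.328) = 0.95 gives [1.328, 5.125].
For comparison, the equal-tailed interval is [1.488, 5.374]; the HPD is narrower and shifted toward the mode.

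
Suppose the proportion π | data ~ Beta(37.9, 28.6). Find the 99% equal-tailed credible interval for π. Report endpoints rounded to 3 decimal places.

[0.413, 0.719]

Posterior: Beta(37.9, 28.6).
Equal-tailed 99% interval: the 0.005 and 0.995 quantiles of Beta(37.9, 28.6).
Posterior mean ≈ 0.570, SD ≈ 0.060; a Normal approximation gives roughly [0.415, 0.725].
Exact: F⁻¹(0.005) = 0.413; F⁻¹(0.995) = 0.719.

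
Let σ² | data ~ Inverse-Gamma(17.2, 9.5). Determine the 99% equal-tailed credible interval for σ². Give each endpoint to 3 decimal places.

[0.319, 1.133]

Inverse-Gamma(17.2, 9.5) quantiles: F⁻¹(0.005) and F⁻¹(0.995).
Equivalently, 1/σ² ~ Gamma(17.2, rate = 9.5); invert its 0.995 and 0.005 quantiles.
Posterior mean ≈ 0.586, SD ≈ 0.150; a Normal approximation gives roughly [0.199, 0.974].
Exact: lower = 0.319; upper = 1.133.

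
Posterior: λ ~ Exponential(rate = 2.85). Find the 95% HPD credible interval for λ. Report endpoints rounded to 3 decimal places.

The exponential density is strictly decreasing on [0, ∞), so the HPD interval is anchored at 0: [0, q] with P(λ ≤ q) = 0.95.
q = −ln(1 − 0.95) / 2.85 = 2.9957 / 2.85 = 1.051.

[0.000, 1.051]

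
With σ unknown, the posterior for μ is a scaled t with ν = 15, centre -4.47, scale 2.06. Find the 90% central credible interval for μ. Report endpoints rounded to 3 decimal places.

The t_15 distribution is symmetric; the 90% interval is -4.47 ± t·2.06 with t_{0.95,15} = 1.753.
Half-width: 1.753 × 2.06 = 3.611.
-4.47 − 3.611 = -8.081; -4.47 + 3.611 = -0.859.

[-8.081, -0.859]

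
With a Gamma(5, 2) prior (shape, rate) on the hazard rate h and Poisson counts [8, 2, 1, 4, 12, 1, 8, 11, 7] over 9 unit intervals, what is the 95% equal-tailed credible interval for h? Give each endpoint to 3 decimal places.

[4.083, 6.816]

Posterior: Gamma(5+54, 2+9) = Gamma(59, 11) (shape, rate).
Equal-tailed 95% interval: Gamma(59, 11) quantiles at 0.025 and 0.975.
Posterior mean ≈ 5.364, SD ≈ 0.698; a Normal approximation gives roughly [3.995, 6.732].
Exact: lower = 4.083; upper = 6.816.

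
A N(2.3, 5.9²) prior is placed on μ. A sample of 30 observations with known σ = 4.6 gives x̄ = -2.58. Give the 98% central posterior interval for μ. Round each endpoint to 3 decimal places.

Posterior precision = 1/5.9² + 30/4.6² = 0.0287 + 1.4178 = 1.4465, so posterior SD = 0.8315.
Posterior mean = (2.3/5.9² + 30·-2.58/4.6²) / 1.4465 = -2.4831.
Interval: -2.4831 ± 2.326 × 0.8315 → [-4.417, -0.549].

[-4.417, -0.549]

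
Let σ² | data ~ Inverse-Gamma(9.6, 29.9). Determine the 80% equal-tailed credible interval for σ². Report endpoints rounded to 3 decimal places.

Inverse-Gamma(9.6, 29.9) quantiles: F⁻¹(0.1) and F⁻¹(0.9).
Equivalently, 1/σ² ~ Gamma(9.6, rate = 29.9); invert its 0.9 and 0.1 quantiles.
Posterior mean ≈ 3.477, SD ≈ 1.261; a Normal approximation gives roughly [1.861, 5.093].
Exact: lower = 2.179; upper = 5.064.

[2.179, 5.064]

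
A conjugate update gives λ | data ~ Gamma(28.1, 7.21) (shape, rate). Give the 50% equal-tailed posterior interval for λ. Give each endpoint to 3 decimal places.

Posterior: Gamma(shape 28.1, rate 7.21).
Equal-tailed 50% interval: Gamma(28.1, 7.21) quantiles at 0.25 and 0.75.
Posterior mean ≈ 3.897, SD ≈ 0.735; a Normal approximation gives roughly [3.401, 4.393].
Exact: lower = 3.380; upper = 4.365.

[3.380, 4.365]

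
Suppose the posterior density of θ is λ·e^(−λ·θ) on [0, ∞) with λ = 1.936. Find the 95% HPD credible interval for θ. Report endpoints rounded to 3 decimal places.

[0.000, 1.547]

The exponential density is strictly decreasing on [0, ∞), so the HPD interval is anchored at 0: [0, q] with P(θ ≤ q) = 0.95.
q = −ln(1 − 0.95) / 1.936 = 2.9957 / 1.936 = 1.547.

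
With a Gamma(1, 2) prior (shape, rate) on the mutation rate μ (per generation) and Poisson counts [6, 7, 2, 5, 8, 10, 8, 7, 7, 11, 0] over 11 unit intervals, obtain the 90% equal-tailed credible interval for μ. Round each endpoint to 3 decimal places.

Posterior: Gamma(1+71, 2+11) = Gamma(72, 13) (shape, rate).
Equal-tailed 90% interval: Gamma(72, 13) quantiles at 0.05 and 0.95.
Posterior mean ≈ 5.538, SD ≈ 0.653; a Normal approximation gives roughly [4.465, 6.612].
Exact: lower = 4.510; upper = 6.654.

[4.510, 6.654]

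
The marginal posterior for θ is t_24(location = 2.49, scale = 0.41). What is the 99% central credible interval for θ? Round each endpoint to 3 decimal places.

The t_24 distribution is symmetric; the 99% interval is 2.49 ± t·0.41 with t_{0.995,24} = 2.797.
Half-width: 2.797 × 0.41 = 1.147.
2.49 − 1.147 = 1.343; 2.49 + 1.147 = 3.637.

[1.343, 3.637]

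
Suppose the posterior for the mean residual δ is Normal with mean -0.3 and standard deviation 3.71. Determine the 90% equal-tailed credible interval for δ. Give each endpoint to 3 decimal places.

[-6.402, 5.802]

The posterior is symmetric, so the 90% equal-tailed interval is δ = -0.3 ± z·3.71 with z = 1.645.
Half-width: 1.645 × 3.71 = 6.102.
-0.3 − 6.102 = -6.402; -0.3 + 6.102 = 5.802.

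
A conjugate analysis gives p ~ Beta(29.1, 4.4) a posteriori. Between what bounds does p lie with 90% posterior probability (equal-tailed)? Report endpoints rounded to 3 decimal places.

Posterior: Beta(29.1, 4.4).
Equal-tailed 90% interval: the 0.05 and 0.95 quantiles of Beta(29.1, 4.4).
Posterior mean ≈ 0.869, SD ≈ 0.058; a Normal approximation gives roughly [0.774, 0.963].
Exact: F⁻¹(0.05) = 0.763; F⁻¹(0.95) = 0.949.

[0.763, 0.949]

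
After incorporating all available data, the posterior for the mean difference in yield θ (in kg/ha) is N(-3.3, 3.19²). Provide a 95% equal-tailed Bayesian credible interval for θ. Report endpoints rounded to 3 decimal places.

[-9.552, 2.952]

The posterior is symmetric, so the 95% equal-tailed interval is θ = -3.3 ± z·3.19 with z = 1.960.
Half-width: 1.960 × 3.19 = 6.252.
-3.3 − 6.252 = -9.552; -3.3 + 6.252 = 2.952.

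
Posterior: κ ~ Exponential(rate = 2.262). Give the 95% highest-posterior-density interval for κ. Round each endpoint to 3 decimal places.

[0.000, 1.324]

The exponential density is strictly decreasing on [0, ∞), so the HPD interval is anchored at 0: [0, q] with P(κ ≤ q) = 0.95.
q = −ln(1 − 0.95) / 2.262 = 2.9957 / 2.262 = 1.324.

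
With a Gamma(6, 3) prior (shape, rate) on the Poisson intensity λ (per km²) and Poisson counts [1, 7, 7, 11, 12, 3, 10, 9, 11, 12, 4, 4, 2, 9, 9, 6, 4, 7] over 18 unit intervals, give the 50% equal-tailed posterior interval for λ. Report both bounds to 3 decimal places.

[6.001, 6.744]

Posterior: Gamma(6+128, 3+18) = Gamma(134, 21) (shape, rate).
Equal-tailed 50% interval: Gamma(134, 21) quantiles at 0.25 and 0.75.
Posterior mean ≈ 6.381, SD ≈ 0.551; a Normal approximation gives roughly [6.009, 6.753].
Exact: lower = 6.001; upper = 6.744.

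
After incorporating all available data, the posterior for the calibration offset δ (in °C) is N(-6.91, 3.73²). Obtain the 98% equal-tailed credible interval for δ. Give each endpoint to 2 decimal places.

[-15.59, 1.77]

The posterior is symmetric, so the 98% equal-tailed interval is δ = -6.91 ± z·3.73 with z = 2.326.
Half-width: 2.326 × 3.73 = 8.68.
-6.91 − 8.68 = -15.59; -6.91 + 8.68 = 1.77.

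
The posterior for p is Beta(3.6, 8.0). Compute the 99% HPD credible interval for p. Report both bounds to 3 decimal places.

The posterior is unimodal and skewed, so the HPD interval has equal density at both endpoints and is the shortest 99% interval.
Solving f(0.042) = f(0.654) with F(0.654) − F(0.042) = 0.99 gives [0.042, 0.654].
For comparison, the equal-tailed interval is [0.056, 0.677]; the HPD is narrower and shifted toward the mode.

[0.042, 0.654]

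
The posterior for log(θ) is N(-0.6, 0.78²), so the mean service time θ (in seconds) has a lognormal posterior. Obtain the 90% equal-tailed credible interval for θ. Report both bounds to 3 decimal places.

[0.152, 1.980]

On the log scale the 90% interval is -0.6 ± 1.645 × 0.78 = [-1.8830, 0.6830].
Exponentiate: [e^-1.8830, e^0.6830] = [0.152, 1.980].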